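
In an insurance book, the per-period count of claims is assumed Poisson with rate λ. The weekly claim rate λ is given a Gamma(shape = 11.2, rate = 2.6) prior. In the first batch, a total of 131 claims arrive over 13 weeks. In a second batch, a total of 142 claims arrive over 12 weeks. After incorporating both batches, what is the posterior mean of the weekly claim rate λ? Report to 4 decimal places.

10.2971

With a Gamma(shape α, rate β) prior, the Poisson likelihood is conjugate: the posterior is Gamma(α + ΣXᵢ, β + n).
After batch 1: Gamma(α+S, β+n) = Gamma(11.2+131, 2.6+13) = Gamma(142.2, 15.6).
After batch 2: Gamma(α+S, β+n) = Gamma(142.2+142, 15.6+12) = Gamma(284.2, 27.6).
Posterior mean = α/β = 284.2/27.6 = 10.2971.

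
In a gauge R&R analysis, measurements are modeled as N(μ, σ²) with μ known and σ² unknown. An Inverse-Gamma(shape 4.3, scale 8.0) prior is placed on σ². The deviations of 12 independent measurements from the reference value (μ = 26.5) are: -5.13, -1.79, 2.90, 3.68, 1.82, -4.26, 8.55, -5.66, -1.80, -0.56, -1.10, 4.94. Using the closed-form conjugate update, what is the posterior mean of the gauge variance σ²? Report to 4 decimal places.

12.0021

With known mean μ and an Inverse-Gamma(α, β) prior on σ², the Normal likelihood is conjugate: posterior is Inv-Gamma(α + n/2, β + Σ(xᵢ−μ)²/2).
Σ(xᵢ−μ)² = (-5.13)² + (-1.79)² + (2.90)² + (3.68)² + (1.82)² + (-4.26)² + (8.55)² + (-5.66)² + (-1.80)² + (-0.56)² + (-1.10)² + (4.94)² = 207.2387.
Posterior: Inv-Gamma(4.3 + 12/2, 8.0 + 207.2387/2) = Inv-Gamma(10.30, 111.61935).
E[σ²|data] = β/(α−1) = 111.61935/9.30 = 12.0021.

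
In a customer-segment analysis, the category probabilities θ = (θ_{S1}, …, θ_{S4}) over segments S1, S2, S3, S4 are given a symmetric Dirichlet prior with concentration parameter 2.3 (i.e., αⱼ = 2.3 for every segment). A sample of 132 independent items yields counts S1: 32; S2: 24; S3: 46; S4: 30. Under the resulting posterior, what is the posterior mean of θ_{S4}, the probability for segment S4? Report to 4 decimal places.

The Dirichlet prior is conjugate to the Multinomial likelihood: each posterior αⱼ = prior αⱼ + observed count nⱼ.
Posterior concentration: (34.3, 26.3, 48.3, 32.3), total = 141.2.
E[θ_{S4}|data] = α_{S4}/Σα = 32.3/141.2 = 0.2288.

0.2288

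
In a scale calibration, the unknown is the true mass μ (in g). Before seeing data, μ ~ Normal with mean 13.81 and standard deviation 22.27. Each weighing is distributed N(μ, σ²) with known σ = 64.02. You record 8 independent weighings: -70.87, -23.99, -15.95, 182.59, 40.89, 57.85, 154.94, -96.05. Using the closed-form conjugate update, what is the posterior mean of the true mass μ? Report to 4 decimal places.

21.1225

For Normal data with known variance σ², a Normal(μ₀, σ₀²) prior on μ is conjugate. Posterior precision = 1/σ₀² + n/σ²; posterior mean is the precision-weighted average of μ₀ and x̄.
Σxᵢ = (-70.87) + (-23.99) + (-15.95) + 182.59 + 40.89 + 57.85 + 154.94 + (-96.05) = 229.41, so n·x̄ = 229.41.
σ₀² = 22.27² = 495.9529, σ² = 64.02² = 4098.5604; σ² + n·σ₀² = 4098.5604 + 8·495.9529 = 8066.1836.
Posterior mean = (μ₀/σ₀² + n·x̄/σ²)/(1/σ₀² + n/σ²) = (σ²·μ₀ + σ₀²·n·x̄)/(σ² + n·σ₀²) = (4098.5604·13.81 + 495.9529·229.41)/8066.1836 = 170377.673913/8066.1836 = 21.1225.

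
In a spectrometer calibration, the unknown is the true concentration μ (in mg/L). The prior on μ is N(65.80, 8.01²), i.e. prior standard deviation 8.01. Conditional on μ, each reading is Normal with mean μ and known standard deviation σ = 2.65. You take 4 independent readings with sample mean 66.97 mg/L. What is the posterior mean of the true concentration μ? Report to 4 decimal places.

For Normal data with known variance σ², a Normal(μ₀, σ₀²) prior on μ is conjugate. Posterior precision = 1/σ₀² + n/σ²; posterior mean is the precision-weighted average of μ₀ and x̄.
n·x̄ = 4·66.97 = 267.88.
σ₀² = 8.01² = 64.1601, σ² = 2.65² = 7.0225; σ² + n·σ₀² = 7.0225 + 4·64.1601 = 263.6629.
Posterior mean = (μ₀/σ₀² + n·x̄/σ²)/(1/σ₀² + n/σ²) = (σ²·μ₀ + σ₀²·n·x̄)/(σ² + n·σ₀²) = (7.0225·65.80 + 64.1601·267.88)/263.6629 = 17649.288088/263.6629 = 66.9388.

66.9388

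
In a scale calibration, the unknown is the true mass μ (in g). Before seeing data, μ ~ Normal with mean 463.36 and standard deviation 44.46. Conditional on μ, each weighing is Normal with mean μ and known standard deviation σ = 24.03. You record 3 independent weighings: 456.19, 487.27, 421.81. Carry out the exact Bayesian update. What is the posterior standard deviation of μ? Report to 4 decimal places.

13.2439

For Normal data with known variance σ², a Normal(μ₀, σ₀²) prior on μ is conjugate. Posterior precision = 1/σ₀² + n/σ²; posterior mean is the precision-weighted average of μ₀ and x̄.
σ₀² = 44.46² = 1976.6916, σ² = 24.03² = 577.4409; σ² + n·σ₀² = 577.4409 + 3·1976.6916 = 6507.5157.
Posterior precision = 1/σ₀² + n/σ² = 1/1976.6916 + 3/577.4409 = (σ² + n·σ₀²)/(σ₀²σ²) = 6507.5157/(1976.6916·577.4409); posterior variance σₙ² = σ₀²σ²/(σ² + n·σ₀²) = 1976.6916·577.4409/6507.5157 = 175.400664.
Posterior SD = √σₙ² = √(1976.6916·577.4409/6507.5157) = 13.2439.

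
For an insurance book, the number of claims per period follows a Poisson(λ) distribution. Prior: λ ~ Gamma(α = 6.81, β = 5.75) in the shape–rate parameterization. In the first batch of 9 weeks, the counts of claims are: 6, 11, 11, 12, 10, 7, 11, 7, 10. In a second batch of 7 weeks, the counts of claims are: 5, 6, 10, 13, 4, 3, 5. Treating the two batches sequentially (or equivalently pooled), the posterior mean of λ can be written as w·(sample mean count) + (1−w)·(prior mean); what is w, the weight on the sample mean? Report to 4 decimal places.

0.7356

With a Gamma(shape α, rate β) prior, the Poisson likelihood is conjugate: the posterior is Gamma(α + ΣXᵢ, β + n).
Total number of weeks: n = 9 + 7 = 16.
Posterior mean = (α₀+S)/(β₀+n) = [n/(β₀+n)]·(S/n) + [β₀/(β₀+n)]·(α₀/β₀), so only n and β₀ enter the weight.
Weight on data w = n/(β₀+n) = 16/(5.75+16) = 16/21.75 = 0.7356.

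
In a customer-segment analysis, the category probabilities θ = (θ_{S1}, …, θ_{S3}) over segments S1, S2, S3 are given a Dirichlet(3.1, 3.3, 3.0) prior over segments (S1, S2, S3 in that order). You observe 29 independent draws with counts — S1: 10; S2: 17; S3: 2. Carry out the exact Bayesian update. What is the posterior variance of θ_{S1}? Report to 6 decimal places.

0.005705

The Dirichlet prior is conjugate to the Multinomial likelihood: each posterior αⱼ = prior αⱼ + observed count nⱼ.
Posterior concentration: (13.1, 20.3, 5.0), total = 38.4.
Var[θ_j] = α_j(Σα−α_j)/((Σα)²(Σα+1)) = 13.1·25.3/(38.4²·39.4) = 0.005705.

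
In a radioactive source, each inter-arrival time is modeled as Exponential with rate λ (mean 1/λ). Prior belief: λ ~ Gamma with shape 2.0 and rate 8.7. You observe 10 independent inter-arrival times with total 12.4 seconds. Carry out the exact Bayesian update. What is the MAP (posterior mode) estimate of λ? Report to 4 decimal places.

With a Gamma(shape α, rate β) prior on the exponential rate λ, the posterior after n observations with total T = Σxᵢ is Gamma(α+n, β+T).
Posterior: Gamma(2.0+10, 8.7+12.4) = Gamma(12.0, 21.1).
Mode = (α−1)/β = 0.5213.

0.5213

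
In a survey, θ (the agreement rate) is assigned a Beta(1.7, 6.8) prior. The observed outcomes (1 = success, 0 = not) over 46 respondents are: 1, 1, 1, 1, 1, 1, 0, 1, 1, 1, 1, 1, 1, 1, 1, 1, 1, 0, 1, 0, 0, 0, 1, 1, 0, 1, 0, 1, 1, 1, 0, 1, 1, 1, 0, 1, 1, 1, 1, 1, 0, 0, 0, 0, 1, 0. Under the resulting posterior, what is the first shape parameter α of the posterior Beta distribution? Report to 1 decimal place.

The Beta prior is conjugate to a Binomial/Bernoulli likelihood; the update adds successes to α and failures to β.
Posterior: Beta(α+k, β+n−k) = Beta(1.7+32, 6.8+14) = Beta(33.7, 20.8).
Posterior α = 33.7.

33.7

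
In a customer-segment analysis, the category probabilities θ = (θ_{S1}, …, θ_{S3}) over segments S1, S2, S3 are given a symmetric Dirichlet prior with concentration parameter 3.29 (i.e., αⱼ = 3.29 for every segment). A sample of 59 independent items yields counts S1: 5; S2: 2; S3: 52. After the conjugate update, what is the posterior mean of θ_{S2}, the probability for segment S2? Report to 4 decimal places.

0.0768

The Dirichlet prior is conjugate to the Multinomial likelihood: each posterior αⱼ = prior αⱼ + observed count nⱼ.
Posterior concentration: (8.29, 5.29, 55.29), total = 68.87.
E[θ_{S2}|data] = α_{S2}/Σα = 5.29/68.87 = 0.0768.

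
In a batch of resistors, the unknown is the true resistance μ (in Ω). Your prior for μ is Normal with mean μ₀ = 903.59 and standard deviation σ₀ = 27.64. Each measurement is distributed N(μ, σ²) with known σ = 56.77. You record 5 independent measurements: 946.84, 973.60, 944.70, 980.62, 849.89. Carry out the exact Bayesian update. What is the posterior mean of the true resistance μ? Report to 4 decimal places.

For Normal data with known variance σ², a Normal(μ₀, σ₀²) prior on μ is conjugate. Posterior precision = 1/σ₀² + n/σ²; posterior mean is the precision-weighted average of μ₀ and x̄.
Σxᵢ = 946.84 + 973.60 + 944.70 + 980.62 + 849.89 = 4695.65, so n·x̄ = 4695.65.
σ₀² = 27.64² = 763.9696, σ² = 56.77² = 3222.8329; σ² + n·σ₀² = 3222.8329 + 5·763.9696 = 7042.6809.
Posterior mean = (μ₀/σ₀² + n·x̄/σ²)/(1/σ₀² + n/σ²) = (σ²·μ₀ + σ₀²·n·x̄)/(σ² + n·σ₀²) = (3222.8329·903.59 + 763.9696·4695.65)/7042.6809 = 6499453.432351/7042.6809 = 922.8664.

922.8664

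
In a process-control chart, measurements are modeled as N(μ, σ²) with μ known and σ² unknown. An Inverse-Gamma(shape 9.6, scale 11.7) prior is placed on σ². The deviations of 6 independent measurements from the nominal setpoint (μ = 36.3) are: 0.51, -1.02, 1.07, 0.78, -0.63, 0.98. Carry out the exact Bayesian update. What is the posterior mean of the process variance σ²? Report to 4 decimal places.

With known mean μ and an Inverse-Gamma(α, β) prior on σ², the Normal likelihood is conjugate: posterior is Inv-Gamma(α + n/2, β + Σ(xᵢ−μ)²/2).
Σ(xᵢ−μ)² = (0.51)² + (-1.02)² + (1.07)² + (0.78)² + (-0.63)² + (0.98)² = 4.4111.
Posterior: Inv-Gamma(9.6 + 6/2, 11.7 + 4.4111/2) = Inv-Gamma(12.60, 13.90555).
E[σ²|data] = β/(α−1) = 13.90555/11.60 = 1.1988.

1.1988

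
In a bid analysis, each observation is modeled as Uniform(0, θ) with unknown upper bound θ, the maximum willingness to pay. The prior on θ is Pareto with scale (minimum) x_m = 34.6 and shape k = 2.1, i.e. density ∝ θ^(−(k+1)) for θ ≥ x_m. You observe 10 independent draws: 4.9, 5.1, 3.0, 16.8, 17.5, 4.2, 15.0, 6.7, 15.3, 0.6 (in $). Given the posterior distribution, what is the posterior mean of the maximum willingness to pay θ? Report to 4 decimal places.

37.7171

A Pareto(scale x_m, shape k) prior on the upper bound θ of Uniform(0, θ) is conjugate: posterior is Pareto(max(x_m, max xᵢ), k + n).
Sample maximum = 17.5; prior scale x_m = 34.6 → posterior scale = max = 34.6.
Posterior shape = 2.1 + 10 = 12.1.
E[θ|data] = k·x_m/(k−1) = 12.1·34.6/11.1 = 37.7171.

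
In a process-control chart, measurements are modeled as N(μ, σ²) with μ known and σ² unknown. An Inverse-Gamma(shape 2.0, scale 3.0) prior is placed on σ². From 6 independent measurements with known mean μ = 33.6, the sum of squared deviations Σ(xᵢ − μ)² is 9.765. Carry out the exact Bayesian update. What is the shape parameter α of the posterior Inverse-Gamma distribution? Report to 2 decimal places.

With known mean μ and an Inverse-Gamma(α, β) prior on σ², the Normal likelihood is conjugate: posterior is Inv-Gamma(α + n/2, β + Σ(xᵢ−μ)²/2).
Posterior: Inv-Gamma(2.0 + 6/2, 3.0 + 9.765/2) = Inv-Gamma(5.00, 7.8825).
Posterior α = 5.00.

5.00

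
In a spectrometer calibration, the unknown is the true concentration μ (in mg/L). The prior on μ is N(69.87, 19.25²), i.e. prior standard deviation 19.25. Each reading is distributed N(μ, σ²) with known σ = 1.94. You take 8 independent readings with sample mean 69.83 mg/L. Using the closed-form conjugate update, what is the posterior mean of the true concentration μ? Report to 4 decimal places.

For Normal data with known variance σ², a Normal(μ₀, σ₀²) prior on μ is conjugate. Posterior precision = 1/σ₀² + n/σ²; posterior mean is the precision-weighted average of μ₀ and x̄.
n·x̄ = 8·69.83 = 558.64.
σ₀² = 19.25² = 370.5625, σ² = 1.94² = 3.7636; σ² + n·σ₀² = 3.7636 + 8·370.5625 = 2968.2636.
Posterior mean = (μ₀/σ₀² + n·x̄/σ²)/(1/σ₀² + n/σ²) = (σ²·μ₀ + σ₀²·n·x̄)/(σ² + n·σ₀²) = (3.7636·69.87 + 370.5625·558.64)/2968.2636 = 207273.997732/2968.2636 = 69.8301.

69.8301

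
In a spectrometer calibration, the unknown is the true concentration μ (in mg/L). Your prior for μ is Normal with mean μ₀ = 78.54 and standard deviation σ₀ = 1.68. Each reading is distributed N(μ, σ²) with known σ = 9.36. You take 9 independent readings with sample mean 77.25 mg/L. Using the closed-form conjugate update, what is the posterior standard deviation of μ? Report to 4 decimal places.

For Normal data with known variance σ², a Normal(μ₀, σ₀²) prior on μ is conjugate. Posterior precision = 1/σ₀² + n/σ²; posterior mean is the precision-weighted average of μ₀ and x̄.
σ₀² = 1.68² = 2.8224, σ² = 9.36² = 87.6096; σ² + n·σ₀² = 87.6096 + 9·2.8224 = 113.0112.
Posterior precision = 1/σ₀² + n/σ² = 1/2.8224 + 9/87.6096 = (σ² + n·σ₀²)/(σ₀²σ²) = 113.0112/(2.8224·87.6096); posterior variance σₙ² = σ₀²σ²/(σ² + n·σ₀²) = 2.8224·87.6096/113.0112 = 2.188007.
Posterior SD = √σₙ² = √(2.8224·87.6096/113.0112) = 1.4792.

1.4792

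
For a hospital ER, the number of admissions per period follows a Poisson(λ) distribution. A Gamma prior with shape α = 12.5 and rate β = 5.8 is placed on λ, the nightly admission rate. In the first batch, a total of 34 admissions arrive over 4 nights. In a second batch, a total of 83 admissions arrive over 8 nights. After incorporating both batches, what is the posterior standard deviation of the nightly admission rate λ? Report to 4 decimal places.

0.6393

With a Gamma(shape α, rate β) prior, the Poisson likelihood is conjugate: the posterior is Gamma(α + ΣXᵢ, β + n).
After batch 1: Gamma(α+S, β+n) = Gamma(12.5+34, 5.8+4) = Gamma(46.5, 9.8).
After batch 2: Gamma(α+S, β+n) = Gamma(46.5+83, 9.8+8) = Gamma(129.5, 17.8).
SD = √α/β = √129.5/17.8 = 0.6393.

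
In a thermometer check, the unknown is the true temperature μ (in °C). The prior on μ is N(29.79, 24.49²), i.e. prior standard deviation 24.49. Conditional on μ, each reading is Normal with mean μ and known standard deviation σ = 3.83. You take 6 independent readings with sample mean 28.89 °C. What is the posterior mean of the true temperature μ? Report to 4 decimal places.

28.8937

For Normal data with known variance σ², a Normal(μ₀, σ₀²) prior on μ is conjugate. Posterior precision = 1/σ₀² + n/σ²; posterior mean is the precision-weighted average of μ₀ and x̄.
n·x̄ = 6·28.89 = 173.34.
σ₀² = 24.49² = 599.7601, σ² = 3.83² = 14.6689; σ² + n·σ₀² = 14.6689 + 6·599.7601 = 3613.2295.
Posterior mean = (μ₀/σ₀² + n·x̄/σ²)/(1/σ₀² + n/σ²) = (σ²·μ₀ + σ₀²·n·x̄)/(σ² + n·σ₀²) = (14.6689·29.79 + 599.7601·173.34)/3613.2295 = 104399.402265/3613.2295 = 28.8937.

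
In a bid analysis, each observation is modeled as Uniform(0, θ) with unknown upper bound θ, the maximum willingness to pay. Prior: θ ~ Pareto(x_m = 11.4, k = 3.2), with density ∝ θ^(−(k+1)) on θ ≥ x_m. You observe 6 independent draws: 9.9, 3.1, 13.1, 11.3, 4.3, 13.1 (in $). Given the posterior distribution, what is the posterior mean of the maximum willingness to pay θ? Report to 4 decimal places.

A Pareto(scale x_m, shape k) prior on the upper bound θ of Uniform(0, θ) is conjugate: posterior is Pareto(max(x_m, max xᵢ), k + n).
Sample maximum = 13.1; prior scale x_m = 11.4 → posterior scale = max = 13.1.
Posterior shape = 3.2 + 6 = 9.2.
E[θ|data] = k·x_m/(k−1) = 9.2·13.1/8.2 = 14.6976.

14.6976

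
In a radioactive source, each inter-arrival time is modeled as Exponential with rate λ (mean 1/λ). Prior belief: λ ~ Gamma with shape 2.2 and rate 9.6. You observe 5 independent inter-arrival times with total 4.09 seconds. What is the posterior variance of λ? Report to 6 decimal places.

With a Gamma(shape α, rate β) prior on the exponential rate λ, the posterior after n observations with total T = Σxᵢ is Gamma(α+n, β+T).
Posterior: Gamma(2.2+5, 9.6+4.09) = Gamma(7.2, 13.69).
Var = α/β² = 0.038417.

0.038417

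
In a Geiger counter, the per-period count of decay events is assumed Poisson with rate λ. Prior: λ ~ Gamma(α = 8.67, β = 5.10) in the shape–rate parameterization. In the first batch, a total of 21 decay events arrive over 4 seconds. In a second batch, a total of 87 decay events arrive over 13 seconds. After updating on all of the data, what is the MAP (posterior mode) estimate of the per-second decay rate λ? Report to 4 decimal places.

5.2339

With a Gamma(shape α, rate β) prior, the Poisson likelihood is conjugate: the posterior is Gamma(α + ΣXᵢ, β + n).
After batch 1: Gamma(α+S, β+n) = Gamma(8.67+21, 5.10+4) = Gamma(29.67, 9.10).
After batch 2: Gamma(α+S, β+n) = Gamma(29.67+87, 9.10+13) = Gamma(116.67, 22.10).
Mode of Gamma(α,β) for α≥1 is (α−1)/β = 115.67/22.10 = 5.2339.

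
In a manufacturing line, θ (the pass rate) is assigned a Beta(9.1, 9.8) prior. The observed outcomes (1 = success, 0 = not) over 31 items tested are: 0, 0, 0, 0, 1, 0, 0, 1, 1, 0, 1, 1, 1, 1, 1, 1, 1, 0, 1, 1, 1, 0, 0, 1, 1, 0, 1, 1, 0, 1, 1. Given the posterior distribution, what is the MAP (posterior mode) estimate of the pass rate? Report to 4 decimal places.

The Beta prior is conjugate to a Binomial/Bernoulli likelihood; the update adds successes to α and failures to β.
Posterior: Beta(α+k, β+n−k) = Beta(9.1+19, 9.8+12) = Beta(28.1, 21.8).
Mode of Beta(a,b) for a,b>1 is (a−1)/(a+b−2) = 27.1/47.9 = 0.5658.

0.5658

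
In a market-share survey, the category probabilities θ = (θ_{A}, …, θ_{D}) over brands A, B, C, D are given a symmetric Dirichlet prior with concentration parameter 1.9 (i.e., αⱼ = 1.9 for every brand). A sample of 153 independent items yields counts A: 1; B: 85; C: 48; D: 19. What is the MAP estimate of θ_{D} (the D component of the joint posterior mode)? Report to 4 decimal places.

The Dirichlet prior is conjugate to the Multinomial likelihood: each posterior αⱼ = prior αⱼ + observed count nⱼ.
Posterior concentration: (2.9, 86.9, 49.9, 20.9), total = 160.6.
Joint mode component: (α_{D}−1)/(Σα−K) = 19.9/156.6 = 0.1271.

0.1271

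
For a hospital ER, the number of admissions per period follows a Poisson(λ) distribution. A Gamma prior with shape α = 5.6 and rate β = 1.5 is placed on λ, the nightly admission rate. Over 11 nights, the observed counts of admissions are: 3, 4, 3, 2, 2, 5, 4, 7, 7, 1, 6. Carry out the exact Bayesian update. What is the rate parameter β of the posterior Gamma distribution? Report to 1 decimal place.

12.5

With a Gamma(shape α, rate β) prior, the Poisson likelihood is conjugate: the posterior is Gamma(α + ΣXᵢ, β + n).
Sum of counts S = 44 over n = 11 nights.
Posterior: Gamma(α+S, β+n) = Gamma(5.6+44, 1.5+11) = Gamma(49.6, 12.5).
Posterior β = 12.5.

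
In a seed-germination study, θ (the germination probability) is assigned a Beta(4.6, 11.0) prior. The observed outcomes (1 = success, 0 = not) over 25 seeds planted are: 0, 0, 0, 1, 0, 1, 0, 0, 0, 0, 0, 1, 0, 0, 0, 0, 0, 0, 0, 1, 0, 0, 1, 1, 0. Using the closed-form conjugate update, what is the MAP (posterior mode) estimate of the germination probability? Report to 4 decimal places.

0.2487

The Beta prior is conjugate to a Binomial/Bernoulli likelihood; the update adds successes to α and failures to β.
Posterior: Beta(α+k, β+n−k) = Beta(4.6+6, 11.0+19) = Beta(10.6, 30.0).
Mode of Beta(a,b) for a,b>1 is (a−1)/(a+b−2) = 9.6/38.6 = 0.2487.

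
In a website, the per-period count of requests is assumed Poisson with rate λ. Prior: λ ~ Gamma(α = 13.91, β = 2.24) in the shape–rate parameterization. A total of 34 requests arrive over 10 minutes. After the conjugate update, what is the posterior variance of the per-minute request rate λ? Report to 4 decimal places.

0.3198

With a Gamma(shape α, rate β) prior, the Poisson likelihood is conjugate: the posterior is Gamma(α + ΣXᵢ, β + n).
Posterior: Gamma(α+S, β+n) = Gamma(13.91+34, 2.24+10) = Gamma(47.91, 12.24).
Var = α/β² = 47.91/12.24² = 0.3198.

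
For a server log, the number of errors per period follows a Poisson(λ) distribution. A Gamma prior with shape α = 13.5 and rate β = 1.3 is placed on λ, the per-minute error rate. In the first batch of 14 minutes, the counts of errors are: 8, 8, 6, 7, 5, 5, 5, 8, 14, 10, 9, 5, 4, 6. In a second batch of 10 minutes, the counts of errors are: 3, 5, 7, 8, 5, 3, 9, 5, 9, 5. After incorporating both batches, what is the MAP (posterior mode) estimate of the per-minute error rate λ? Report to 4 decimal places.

6.7787

With a Gamma(shape α, rate β) prior, the Poisson likelihood is conjugate: the posterior is Gamma(α + ΣXᵢ, β + n).
Batch 1: sum of counts S = 100 over n = 14 minutes.
After batch 1: Gamma(α+S, β+n) = Gamma(13.5+100, 1.3+14) = Gamma(113.5, 15.3).
Batch 2: sum of counts S = 59 over n = 10 minutes.
After batch 2: Gamma(α+S, β+n) = Gamma(113.5+59, 15.3+10) = Gamma(172.5, 25.3).
Mode of Gamma(α,β) for α≥1 is (α−1)/β = 171.5/25.3 = 6.7787.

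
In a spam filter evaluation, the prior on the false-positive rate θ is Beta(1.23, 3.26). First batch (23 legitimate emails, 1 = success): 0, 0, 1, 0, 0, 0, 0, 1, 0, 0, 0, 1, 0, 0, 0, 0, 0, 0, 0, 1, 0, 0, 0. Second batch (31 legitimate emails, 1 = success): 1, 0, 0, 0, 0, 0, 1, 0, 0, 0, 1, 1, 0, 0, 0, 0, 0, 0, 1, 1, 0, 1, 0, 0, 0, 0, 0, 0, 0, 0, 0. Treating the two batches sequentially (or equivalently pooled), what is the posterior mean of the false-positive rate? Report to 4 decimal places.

The Beta prior is conjugate to a Binomial/Bernoulli likelihood; the update adds successes to α and failures to β.
After batch 1: Beta(1.23+4, 3.26+19) = Beta(5.23, 22.26).
After batch 2: Beta(5.23+7, 22.26+24) = Beta(12.23, 46.26).
Posterior mean = α/(α+β) = 12.23/58.49 = 0.2091.

0.2091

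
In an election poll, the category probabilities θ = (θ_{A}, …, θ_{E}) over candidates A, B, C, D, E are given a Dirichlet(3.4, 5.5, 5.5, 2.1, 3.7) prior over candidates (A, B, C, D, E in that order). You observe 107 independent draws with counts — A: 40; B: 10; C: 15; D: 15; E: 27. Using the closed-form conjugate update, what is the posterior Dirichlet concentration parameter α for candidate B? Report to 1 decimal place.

The Dirichlet prior is conjugate to the Multinomial likelihood: each posterior αⱼ = prior αⱼ + observed count nⱼ.
Posterior concentration: (43.4, 15.5, 20.5, 17.1, 30.7), total = 127.2.
α_{B} = 5.5 + 10 = 15.5.

15.5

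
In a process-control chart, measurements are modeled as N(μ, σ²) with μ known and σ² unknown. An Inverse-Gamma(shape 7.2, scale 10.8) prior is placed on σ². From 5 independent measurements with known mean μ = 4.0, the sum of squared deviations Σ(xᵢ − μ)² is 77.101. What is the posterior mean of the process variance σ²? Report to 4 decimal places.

With known mean μ and an Inverse-Gamma(α, β) prior on σ², the Normal likelihood is conjugate: posterior is Inv-Gamma(α + n/2, β + Σ(xᵢ−μ)²/2).
Posterior: Inv-Gamma(7.2 + 5/2, 10.8 + 77.101/2) = Inv-Gamma(9.70, 49.3505).
E[σ²|data] = β/(α−1) = 49.3505/8.70 = 5.6725.

5.6725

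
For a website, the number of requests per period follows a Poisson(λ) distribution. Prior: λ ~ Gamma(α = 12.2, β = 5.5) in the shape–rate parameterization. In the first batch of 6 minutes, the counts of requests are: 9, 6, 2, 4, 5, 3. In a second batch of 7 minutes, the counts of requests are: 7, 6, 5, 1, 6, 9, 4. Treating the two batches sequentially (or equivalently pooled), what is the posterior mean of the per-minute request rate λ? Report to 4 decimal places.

4.2811

With a Gamma(shape α, rate β) prior, the Poisson likelihood is conjugate: the posterior is Gamma(α + ΣXᵢ, β + n).
Batch 1: sum of counts S = 29 over n = 6 minutes.
After batch 1: Gamma(α+S, β+n) = Gamma(12.2+29, 5.5+6) = Gamma(41.2, 11.5).
Batch 2: sum of counts S = 38 over n = 7 minutes.
After batch 2: Gamma(α+S, β+n) = Gamma(41.2+38, 11.5+7) = Gamma(79.2, 18.5).
Posterior mean = α/β = 79.2/18.5 = 4.2811.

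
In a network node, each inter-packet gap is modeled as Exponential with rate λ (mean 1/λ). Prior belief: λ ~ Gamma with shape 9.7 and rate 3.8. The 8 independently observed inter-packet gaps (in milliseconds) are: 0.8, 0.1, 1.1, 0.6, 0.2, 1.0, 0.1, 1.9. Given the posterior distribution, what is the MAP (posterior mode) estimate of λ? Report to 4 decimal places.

With a Gamma(shape α, rate β) prior on the exponential rate λ, the posterior after n observations with total T = Σxᵢ is Gamma(α+n, β+T).
Sum of observations T = 5.8 milliseconds; n = 8.
Posterior: Gamma(9.7+8, 3.8+5.8) = Gamma(17.7, 9.6).
Mode = (α−1)/β = 1.7396.

1.7396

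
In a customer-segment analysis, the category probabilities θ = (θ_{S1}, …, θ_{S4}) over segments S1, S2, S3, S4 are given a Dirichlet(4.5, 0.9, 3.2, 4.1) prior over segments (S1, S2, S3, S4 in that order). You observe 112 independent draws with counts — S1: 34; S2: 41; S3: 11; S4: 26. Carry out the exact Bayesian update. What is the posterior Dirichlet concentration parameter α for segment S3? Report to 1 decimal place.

14.2

The Dirichlet prior is conjugate to the Multinomial likelihood: each posterior αⱼ = prior αⱼ + observed count nⱼ.
Posterior concentration: (38.5, 41.9, 14.2, 30.1), total = 124.7.
α_{S3} = 3.2 + 11 = 14.2.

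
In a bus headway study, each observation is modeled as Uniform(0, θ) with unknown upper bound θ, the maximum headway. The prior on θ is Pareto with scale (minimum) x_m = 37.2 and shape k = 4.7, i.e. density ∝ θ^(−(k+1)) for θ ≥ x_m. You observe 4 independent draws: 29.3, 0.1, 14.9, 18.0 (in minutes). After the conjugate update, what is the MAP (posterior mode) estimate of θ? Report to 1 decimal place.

37.2

A Pareto(scale x_m, shape k) prior on the upper bound θ of Uniform(0, θ) is conjugate: posterior is Pareto(max(x_m, max xᵢ), k + n).
Sample maximum = 29.3; prior scale x_m = 37.2 → posterior scale = max = 37.2.
Posterior shape = 4.7 + 4 = 8.7.
The Pareto density is decreasing on [x_m, ∞), so the mode is x_m = 37.2.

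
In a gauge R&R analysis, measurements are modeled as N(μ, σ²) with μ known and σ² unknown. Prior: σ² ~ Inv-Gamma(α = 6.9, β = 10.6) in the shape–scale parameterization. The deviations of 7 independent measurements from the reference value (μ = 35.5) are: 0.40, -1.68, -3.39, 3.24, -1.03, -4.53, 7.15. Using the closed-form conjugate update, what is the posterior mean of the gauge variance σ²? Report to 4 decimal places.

6.3232

With known mean μ and an Inverse-Gamma(α, β) prior on σ², the Normal likelihood is conjugate: posterior is Inv-Gamma(α + n/2, β + Σ(xᵢ−μ)²/2).
Σ(xᵢ−μ)² = (0.40)² + (-1.68)² + (-3.39)² + (3.24)² + (-1.03)² + (-4.53)² + (7.15)² = 97.6764.
Posterior: Inv-Gamma(6.9 + 7/2, 10.6 + 97.6764/2) = Inv-Gamma(10.40, 59.43820).
E[σ²|data] = β/(α−1) = 59.43820/9.40 = 6.3232.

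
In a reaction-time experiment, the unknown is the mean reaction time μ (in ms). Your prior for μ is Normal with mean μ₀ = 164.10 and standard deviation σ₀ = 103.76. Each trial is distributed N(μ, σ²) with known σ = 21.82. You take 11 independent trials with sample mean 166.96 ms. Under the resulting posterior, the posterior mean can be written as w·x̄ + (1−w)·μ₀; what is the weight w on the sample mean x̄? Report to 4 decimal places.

0.9960

For Normal data with known variance σ², a Normal(μ₀, σ₀²) prior on μ is conjugate. Posterior precision = 1/σ₀² + n/σ²; posterior mean is the precision-weighted average of μ₀ and x̄.
σ₀² = 103.76² = 10766.1376, σ² = 21.82² = 476.1124. Prior precision 1/σ₀² = 1/10766.1376; data precision n/σ² = 11/476.1124.
w = (n/σ²)/(1/σ₀² + n/σ²) = n·σ₀²/(σ² + n·σ₀²) = 11·10766.1376/(476.1124 + 11·10766.1376) = 118427.5136/118903.626 = 0.9960.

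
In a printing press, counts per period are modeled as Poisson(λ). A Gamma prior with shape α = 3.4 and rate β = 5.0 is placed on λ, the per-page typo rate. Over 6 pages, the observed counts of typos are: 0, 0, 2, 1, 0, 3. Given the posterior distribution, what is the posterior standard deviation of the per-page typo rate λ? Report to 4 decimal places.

With a Gamma(shape α, rate β) prior, the Poisson likelihood is conjugate: the posterior is Gamma(α + ΣXᵢ, β + n).
Sum of counts S = 6 over n = 6 pages.
Posterior: Gamma(α+S, β+n) = Gamma(3.4+6, 5.0+6) = Gamma(9.4, 11.0).
SD = √α/β = √9.4/11.0 = 0.2787.

0.2787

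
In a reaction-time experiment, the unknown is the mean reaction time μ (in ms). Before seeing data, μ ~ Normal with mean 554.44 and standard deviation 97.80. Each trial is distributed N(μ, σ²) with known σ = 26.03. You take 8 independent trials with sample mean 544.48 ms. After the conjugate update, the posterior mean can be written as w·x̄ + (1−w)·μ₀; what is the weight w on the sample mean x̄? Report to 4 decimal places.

0.9912

For Normal data with known variance σ², a Normal(μ₀, σ₀²) prior on μ is conjugate. Posterior precision = 1/σ₀² + n/σ²; posterior mean is the precision-weighted average of μ₀ and x̄.
σ₀² = 97.80² = 9564.84, σ² = 26.03² = 677.5609. Prior precision 1/σ₀² = 1/9564.84; data precision n/σ² = 8/677.5609.
w = (n/σ²)/(1/σ₀² + n/σ²) = n·σ₀²/(σ² + n·σ₀²) = 8·9564.84/(677.5609 + 8·9564.84) = 76518.72/77196.2809 = 0.9912.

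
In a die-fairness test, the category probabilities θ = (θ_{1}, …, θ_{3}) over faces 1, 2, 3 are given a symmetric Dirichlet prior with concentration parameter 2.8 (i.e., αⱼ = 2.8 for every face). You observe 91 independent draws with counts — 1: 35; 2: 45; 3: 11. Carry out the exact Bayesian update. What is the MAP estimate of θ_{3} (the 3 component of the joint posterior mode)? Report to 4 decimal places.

0.1328

The Dirichlet prior is conjugate to the Multinomial likelihood: each posterior αⱼ = prior αⱼ + observed count nⱼ.
Posterior concentration: (37.8, 47.8, 13.8), total = 99.4.
Joint mode component: (α_{3}−1)/(Σα−K) = 12.8/96.4 = 0.1328.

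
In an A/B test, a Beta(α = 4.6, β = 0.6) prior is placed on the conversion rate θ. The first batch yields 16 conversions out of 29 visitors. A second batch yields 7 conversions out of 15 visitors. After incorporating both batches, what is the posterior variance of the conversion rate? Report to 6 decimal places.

The Beta prior is conjugate to a Binomial/Bernoulli likelihood; the update adds successes to α and failures to β.
After batch 1: Beta(4.6+16, 0.6+13) = Beta(20.6, 13.6).
After batch 2: Beta(20.6+7, 13.6+8) = Beta(27.6, 21.6).
Var = αβ/((α+β)²(α+β+1)) = 27.6·21.6/(49.2²·50.2) = 0.004906.

0.004906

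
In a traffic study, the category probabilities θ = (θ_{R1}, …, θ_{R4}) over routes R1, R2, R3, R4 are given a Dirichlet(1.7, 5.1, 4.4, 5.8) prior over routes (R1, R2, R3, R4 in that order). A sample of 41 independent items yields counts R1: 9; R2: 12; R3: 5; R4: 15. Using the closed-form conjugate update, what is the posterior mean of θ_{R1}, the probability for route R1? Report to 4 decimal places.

0.1845

The Dirichlet prior is conjugate to the Multinomial likelihood: each posterior αⱼ = prior αⱼ + observed count nⱼ.
Posterior concentration: (10.7, 17.1, 9.4, 20.8), total = 58.0.
E[θ_{R1}|data] = α_{R1}/Σα = 10.7/58.0 = 0.1845.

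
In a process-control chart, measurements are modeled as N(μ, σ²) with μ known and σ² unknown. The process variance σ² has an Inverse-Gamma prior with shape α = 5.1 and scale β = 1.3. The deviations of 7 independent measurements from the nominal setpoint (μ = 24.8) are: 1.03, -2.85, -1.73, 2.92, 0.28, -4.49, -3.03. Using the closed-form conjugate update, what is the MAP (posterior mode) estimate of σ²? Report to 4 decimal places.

With known mean μ and an Inverse-Gamma(α, β) prior on σ², the Normal likelihood is conjugate: posterior is Inv-Gamma(α + n/2, β + Σ(xᵢ−μ)²/2).
Σ(xᵢ−μ)² = (1.03)² + (-2.85)² + (-1.73)² + (2.92)² + (0.28)² + (-4.49)² + (-3.03)² = 50.1221.
Posterior: Inv-Gamma(5.1 + 7/2, 1.3 + 50.1221/2) = Inv-Gamma(8.60, 26.36105).
Mode = β/(α+1) = 26.36105/9.60 = 2.7459.

2.7459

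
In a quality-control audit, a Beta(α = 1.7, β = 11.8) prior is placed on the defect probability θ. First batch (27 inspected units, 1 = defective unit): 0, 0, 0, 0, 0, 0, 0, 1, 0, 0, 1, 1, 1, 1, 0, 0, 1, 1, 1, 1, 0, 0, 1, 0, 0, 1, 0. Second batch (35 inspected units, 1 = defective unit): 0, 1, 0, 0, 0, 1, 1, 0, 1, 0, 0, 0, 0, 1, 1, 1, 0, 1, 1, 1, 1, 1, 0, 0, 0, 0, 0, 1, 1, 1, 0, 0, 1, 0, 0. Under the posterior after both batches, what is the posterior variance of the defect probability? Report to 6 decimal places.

0.003080

The Beta prior is conjugate to a Binomial/Bernoulli likelihood; the update adds successes to α and failures to β.
After batch 1: Beta(1.7+11, 11.8+16) = Beta(12.7, 27.8).
After batch 2: Beta(12.7+16, 27.8+19) = Beta(28.7, 46.8).
Var = αβ/((α+β)²(α+β+1)) = 28.7·46.8/(75.5²·76.5) = 0.003080.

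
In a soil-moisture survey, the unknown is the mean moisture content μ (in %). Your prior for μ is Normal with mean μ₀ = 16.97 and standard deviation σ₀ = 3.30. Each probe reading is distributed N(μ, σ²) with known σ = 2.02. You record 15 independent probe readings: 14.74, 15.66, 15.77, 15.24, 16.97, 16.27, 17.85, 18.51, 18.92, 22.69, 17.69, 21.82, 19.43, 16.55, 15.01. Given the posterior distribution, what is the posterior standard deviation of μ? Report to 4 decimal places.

For Normal data with known variance σ², a Normal(μ₀, σ₀²) prior on μ is conjugate. Posterior precision = 1/σ₀² + n/σ²; posterior mean is the precision-weighted average of μ₀ and x̄.
σ₀² = 3.30² = 10.89, σ² = 2.02² = 4.0804; σ² + n·σ₀² = 4.0804 + 15·10.89 = 167.4304.
Posterior precision = 1/σ₀² + n/σ² = 1/10.89 + 15/4.0804 = (σ² + n·σ₀²)/(σ₀²σ²) = 167.4304/(10.89·4.0804); posterior variance σₙ² = σ₀²σ²/(σ² + n·σ₀²) = 10.89·4.0804/167.4304 = 0.265397.
Posterior SD = √σₙ² = √(10.89·4.0804/167.4304) = 0.5152.

0.5152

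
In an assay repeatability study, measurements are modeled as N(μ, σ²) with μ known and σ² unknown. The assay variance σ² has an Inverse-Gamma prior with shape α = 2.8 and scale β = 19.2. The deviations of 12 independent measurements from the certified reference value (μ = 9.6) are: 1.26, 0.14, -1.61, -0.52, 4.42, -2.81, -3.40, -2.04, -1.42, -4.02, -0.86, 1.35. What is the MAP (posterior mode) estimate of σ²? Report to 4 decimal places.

5.4471

With known mean μ and an Inverse-Gamma(α, β) prior on σ², the Normal likelihood is conjugate: posterior is Inv-Gamma(α + n/2, β + Σ(xᵢ−μ)²/2).
Σ(xᵢ−μ)² = (1.26)² + (0.14)² + (-1.61)² + (-0.52)² + (4.42)² + (-2.81)² + (-3.40)² + (-2.04)² + (-1.42)² + (-4.02)² + (-0.86)² + (1.35)² = 68.3627.
Posterior: Inv-Gamma(2.8 + 12/2, 19.2 + 68.3627/2) = Inv-Gamma(8.80, 53.38135).
Mode = β/(α+1) = 53.38135/9.80 = 5.4471.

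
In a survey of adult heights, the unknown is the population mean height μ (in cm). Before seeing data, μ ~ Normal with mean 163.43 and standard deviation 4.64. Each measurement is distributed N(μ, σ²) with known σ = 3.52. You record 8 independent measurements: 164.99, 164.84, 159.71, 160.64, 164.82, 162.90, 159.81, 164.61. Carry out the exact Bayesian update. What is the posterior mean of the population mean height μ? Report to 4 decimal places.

For Normal data with known variance σ², a Normal(μ₀, σ₀²) prior on μ is conjugate. Posterior precision = 1/σ₀² + n/σ²; posterior mean is the precision-weighted average of μ₀ and x̄.
Σxᵢ = 164.99 + 164.84 + 159.71 + 160.64 + 164.82 + 162.90 + 159.81 + 164.61 = 1302.32, so n·x̄ = 1302.32.
σ₀² = 4.64² = 21.5296, σ² = 3.52² = 12.3904; σ² + n·σ₀² = 12.3904 + 8·21.5296 = 184.6272.
Posterior mean = (μ₀/σ₀² + n·x̄/σ²)/(1/σ₀² + n/σ²) = (σ²·μ₀ + σ₀²·n·x̄)/(σ² + n·σ₀²) = (12.3904·163.43 + 21.5296·1302.32)/184.6272 = 30063.391744/184.6272 = 162.8330.

162.8330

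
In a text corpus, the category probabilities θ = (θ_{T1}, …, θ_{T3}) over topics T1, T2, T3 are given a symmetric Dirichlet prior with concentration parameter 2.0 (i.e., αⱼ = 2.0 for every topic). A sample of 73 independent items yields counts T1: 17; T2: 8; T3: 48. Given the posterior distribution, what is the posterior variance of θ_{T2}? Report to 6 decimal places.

The Dirichlet prior is conjugate to the Multinomial likelihood: each posterior αⱼ = prior αⱼ + observed count nⱼ.
Posterior concentration: (19.0, 10.0, 50.0), total = 79.0.
Var[θ_j] = α_j(Σα−α_j)/((Σα)²(Σα+1)) = 10.0·69.0/(79.0²·80.0) = 0.001382.

0.001382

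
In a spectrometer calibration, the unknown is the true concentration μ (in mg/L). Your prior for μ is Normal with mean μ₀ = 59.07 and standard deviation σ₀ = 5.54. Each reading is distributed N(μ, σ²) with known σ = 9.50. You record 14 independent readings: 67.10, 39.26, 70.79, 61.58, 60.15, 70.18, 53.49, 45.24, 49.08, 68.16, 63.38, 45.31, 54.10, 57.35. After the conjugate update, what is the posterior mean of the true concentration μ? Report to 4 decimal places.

For Normal data with known variance σ², a Normal(μ₀, σ₀²) prior on μ is conjugate. Posterior precision = 1/σ₀² + n/σ²; posterior mean is the precision-weighted average of μ₀ and x̄.
Σxᵢ = 67.10 + 39.26 + 70.79 + 61.58 + 60.15 + 70.18 + 53.49 + 45.24 + 49.08 + 68.16 + 63.38 + 45.31 + 54.10 + 57.35 = 805.17, so n·x̄ = 805.17.
σ₀² = 5.54² = 30.6916, σ² = 9.50² = 90.25; σ² + n·σ₀² = 90.25 + 14·30.6916 = 519.9324.
Posterior mean = (μ₀/σ₀² + n·x̄/σ²)/(1/σ₀² + n/σ²) = (σ²·μ₀ + σ₀²·n·x̄)/(σ² + n·σ₀²) = (90.25·59.07 + 30.6916·805.17)/519.9324 = 30043.023072/519.9324 = 57.7826.

57.7826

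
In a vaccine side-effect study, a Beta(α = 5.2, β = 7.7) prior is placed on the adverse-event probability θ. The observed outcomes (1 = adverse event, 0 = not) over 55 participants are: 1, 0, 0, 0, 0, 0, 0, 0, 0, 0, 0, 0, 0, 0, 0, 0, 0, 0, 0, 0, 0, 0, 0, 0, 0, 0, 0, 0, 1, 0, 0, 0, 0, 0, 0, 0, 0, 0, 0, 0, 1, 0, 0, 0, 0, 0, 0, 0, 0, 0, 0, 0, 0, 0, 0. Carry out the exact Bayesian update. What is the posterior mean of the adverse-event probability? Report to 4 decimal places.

The Beta prior is conjugate to a Binomial/Bernoulli likelihood; the update adds successes to α and failures to β.
Posterior: Beta(α+k, β+n−k) = Beta(5.2+3, 7.7+52) = Beta(8.2, 59.7).
Posterior mean = α/(α+β) = 8.2/67.9 = 0.1208.

0.1208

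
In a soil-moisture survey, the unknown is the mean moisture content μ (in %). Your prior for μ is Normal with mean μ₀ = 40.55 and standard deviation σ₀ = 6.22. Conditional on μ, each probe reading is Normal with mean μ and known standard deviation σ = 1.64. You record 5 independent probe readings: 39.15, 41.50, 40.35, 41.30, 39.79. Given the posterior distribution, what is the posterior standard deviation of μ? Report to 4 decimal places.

For Normal data with known variance σ², a Normal(μ₀, σ₀²) prior on μ is conjugate. Posterior precision = 1/σ₀² + n/σ²; posterior mean is the precision-weighted average of μ₀ and x̄.
σ₀² = 6.22² = 38.6884, σ² = 1.64² = 2.6896; σ² + n·σ₀² = 2.6896 + 5·38.6884 = 196.1316.
Posterior precision = 1/σ₀² + n/σ² = 1/38.6884 + 5/2.6896 = (σ² + n·σ₀²)/(σ₀²σ²) = 196.1316/(38.6884·2.6896); posterior variance σₙ² = σ₀²σ²/(σ² + n·σ₀²) = 38.6884·2.6896/196.1316 = 0.530543.
Posterior SD = √σₙ² = √(38.6884·2.6896/196.1316) = 0.7284.

0.7284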